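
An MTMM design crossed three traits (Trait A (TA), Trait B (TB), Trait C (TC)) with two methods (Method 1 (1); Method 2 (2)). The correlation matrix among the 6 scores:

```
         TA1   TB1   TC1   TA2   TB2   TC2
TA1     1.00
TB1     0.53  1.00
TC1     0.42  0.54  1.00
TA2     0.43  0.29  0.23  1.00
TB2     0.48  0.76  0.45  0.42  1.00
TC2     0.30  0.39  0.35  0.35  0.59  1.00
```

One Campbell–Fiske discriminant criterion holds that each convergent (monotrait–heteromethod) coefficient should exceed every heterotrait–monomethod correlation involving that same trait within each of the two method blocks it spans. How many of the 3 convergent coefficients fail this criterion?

2

Checking each validity diagonal entry against its comparison values:
TA (methods 1·2): 0.43 vs {0.53, 0.42, 0.42, 0.35} → fail.
TB (methods 1·2): 0.76 vs {0.53, 0.42, 0.54, 0.59} → pass.
TC (methods 1·2): 0.35 vs {0.42, 0.35, 0.54, 0.59} → fail.
2 of 3 fail.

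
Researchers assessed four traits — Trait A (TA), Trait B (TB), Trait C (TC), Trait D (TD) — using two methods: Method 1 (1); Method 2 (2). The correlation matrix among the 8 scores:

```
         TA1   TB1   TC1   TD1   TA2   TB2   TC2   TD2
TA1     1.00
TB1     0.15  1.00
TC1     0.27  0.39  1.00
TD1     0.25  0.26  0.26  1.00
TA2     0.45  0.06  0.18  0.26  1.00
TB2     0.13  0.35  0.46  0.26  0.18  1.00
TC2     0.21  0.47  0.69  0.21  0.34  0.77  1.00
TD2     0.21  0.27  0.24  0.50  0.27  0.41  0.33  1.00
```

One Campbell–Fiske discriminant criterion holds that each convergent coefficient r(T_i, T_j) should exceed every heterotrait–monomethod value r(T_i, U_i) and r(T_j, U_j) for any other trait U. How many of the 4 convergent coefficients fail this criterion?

Checking each validity diagonal entry against its comparison values:
TA (methods 1·2): 0.45 vs {0.15, 0.18, 0.27, 0.34, 0.25, 0.27} → pass.
TB (methods 1·2): 0.35 vs {0.15, 0.18, 0.39, 0.77, 0.26, 0.41} → fail.
TC (methods 1·2): 0.69 vs {0.27, 0.34, 0.39, 0.77, 0.26, 0.33} → fail.
TD (methods 1·2): 0.50 vs {0.25, 0.27, 0.26, 0.41, 0.26, 0.33} → pass.
2 of 4 fail.

2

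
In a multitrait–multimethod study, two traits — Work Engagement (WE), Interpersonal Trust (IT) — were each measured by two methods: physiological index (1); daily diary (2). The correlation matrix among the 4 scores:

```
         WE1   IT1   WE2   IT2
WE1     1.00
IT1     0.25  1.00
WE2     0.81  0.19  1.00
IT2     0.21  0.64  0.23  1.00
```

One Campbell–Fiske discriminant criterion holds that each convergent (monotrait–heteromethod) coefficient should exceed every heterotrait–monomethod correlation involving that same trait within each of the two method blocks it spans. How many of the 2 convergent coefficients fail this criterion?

Checking each validity diagonal entry against its comparison values:
WE (methods 1·2): 0.81 vs {0.25, 0.23} → pass.
IT (methods 1·2): 0.64 vs {0.25, 0.23} → pass.
0 of 2 fail.

0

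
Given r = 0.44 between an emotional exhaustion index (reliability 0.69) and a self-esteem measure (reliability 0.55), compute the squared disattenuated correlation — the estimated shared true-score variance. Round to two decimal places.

Disattenuated r = 0.44 / √(0.69 × 0.55) = 0.44 / 0.6160 = 0.7143.
Shared true-score variance = 0.7143² = 0.5102 ≈ 0.51.

0.51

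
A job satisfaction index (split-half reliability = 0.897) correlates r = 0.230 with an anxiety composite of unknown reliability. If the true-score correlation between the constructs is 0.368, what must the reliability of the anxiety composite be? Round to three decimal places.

r_true = r_obs / √(r_xx · r_yy) ⇒ 0.368 = 0.230 / √(0.897 · r_yy).
√(0.897 · r_yy) = 0.230 / 0.368 = 0.6250; 0.897 · r_yy = 0.3906; r_yy = 0.3906 / 0.897 ≈ 0.435.

0.435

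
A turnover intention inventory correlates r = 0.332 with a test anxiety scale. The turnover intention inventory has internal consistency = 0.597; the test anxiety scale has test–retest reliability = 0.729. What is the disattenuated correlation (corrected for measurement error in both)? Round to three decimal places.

0.503

r_true = r_obs / √(r_xx · r_yy) = 0.332 / √(0.597 × 0.729) = 0.332 / √0.435213 = 0.332 / 0.6597 ≈ 0.503.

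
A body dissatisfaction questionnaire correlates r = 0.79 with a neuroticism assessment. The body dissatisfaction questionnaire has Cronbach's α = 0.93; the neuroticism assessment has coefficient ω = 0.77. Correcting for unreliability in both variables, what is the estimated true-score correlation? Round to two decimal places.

r_true = r_obs / √(r_xx · r_yy) = 0.79 / √(0.93 × 0.77) = 0.79 / √0.7161 = 0.79 / 0.8462 ≈ 0.93.

0.93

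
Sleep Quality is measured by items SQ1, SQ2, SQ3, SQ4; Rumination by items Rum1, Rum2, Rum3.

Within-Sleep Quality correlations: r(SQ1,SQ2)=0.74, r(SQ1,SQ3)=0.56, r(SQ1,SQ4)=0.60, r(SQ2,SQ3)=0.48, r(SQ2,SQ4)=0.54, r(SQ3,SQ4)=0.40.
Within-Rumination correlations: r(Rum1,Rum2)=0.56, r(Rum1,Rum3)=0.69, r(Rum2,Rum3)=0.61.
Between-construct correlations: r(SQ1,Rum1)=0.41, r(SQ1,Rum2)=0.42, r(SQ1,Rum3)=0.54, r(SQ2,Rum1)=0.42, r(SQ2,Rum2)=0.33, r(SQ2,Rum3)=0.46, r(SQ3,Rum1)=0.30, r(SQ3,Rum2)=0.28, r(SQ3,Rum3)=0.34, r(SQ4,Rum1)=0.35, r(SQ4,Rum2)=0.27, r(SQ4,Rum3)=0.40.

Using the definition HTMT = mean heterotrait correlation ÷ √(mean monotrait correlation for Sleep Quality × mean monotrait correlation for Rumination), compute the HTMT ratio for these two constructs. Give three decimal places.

Mean between = 4.52/12 = 0.3767.
Mean within-SQ = 3.32/6 = 0.5533; mean within-Rum = 1.86/3 = 0.6200.
Geometric mean = √(0.5533 × 0.6200) = 0.5857.
HTMT = 0.3767 / 0.5857 = 0.643.

0.643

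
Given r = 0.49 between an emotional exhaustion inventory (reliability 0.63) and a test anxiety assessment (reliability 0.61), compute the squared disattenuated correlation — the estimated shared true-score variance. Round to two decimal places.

Disattenuated r = 0.49 / √(0.63 × 0.61) = 0.49 / 0.6199 = 0.7905.
Shared true-score variance = 0.7905² = 0.6249 ≈ 0.62.

0.62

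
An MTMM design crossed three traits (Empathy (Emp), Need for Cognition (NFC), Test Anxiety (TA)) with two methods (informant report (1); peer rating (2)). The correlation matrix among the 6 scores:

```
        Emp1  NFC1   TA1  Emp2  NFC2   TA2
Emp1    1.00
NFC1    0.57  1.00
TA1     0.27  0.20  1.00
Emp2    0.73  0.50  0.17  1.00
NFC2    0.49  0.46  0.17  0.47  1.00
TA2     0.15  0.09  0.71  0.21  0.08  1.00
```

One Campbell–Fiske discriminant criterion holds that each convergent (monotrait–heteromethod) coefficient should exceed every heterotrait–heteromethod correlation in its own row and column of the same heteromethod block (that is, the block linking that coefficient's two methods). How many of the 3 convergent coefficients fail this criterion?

Each convergent coefficient versus the relevant comparison correlations:
Emp (methods 1·2): 0.73 vs {0.49, 0.50, 0.15, 0.17} → pass.
NFC (methods 1·2): 0.46 vs {0.50, 0.49, 0.09, 0.17} → fail.
TA (methods 1·2): 0.71 vs {0.17, 0.15, 0.17, 0.09} → pass.
1 of 3 fail.

1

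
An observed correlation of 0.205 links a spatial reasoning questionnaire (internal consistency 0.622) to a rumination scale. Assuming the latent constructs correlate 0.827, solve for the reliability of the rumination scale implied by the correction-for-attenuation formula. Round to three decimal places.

r_true = r_obs / √(r_xx · r_yy) ⇒ 0.827 = 0.205 / √(0.622 · r_yy).
√(0.622 · r_yy) = 0.205 / 0.827 = 0.2479; 0.622 · r_yy = 0.0615; r_yy = 0.0615 / 0.622 ≈ 0.099.

0.099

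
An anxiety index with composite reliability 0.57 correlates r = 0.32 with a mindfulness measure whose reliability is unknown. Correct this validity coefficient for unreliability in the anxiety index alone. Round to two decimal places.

0.42

Single correction: r_c = r_obs / √r_xx = 0.32 / √0.57 = 0.32 / 0.7550 ≈ 0.42.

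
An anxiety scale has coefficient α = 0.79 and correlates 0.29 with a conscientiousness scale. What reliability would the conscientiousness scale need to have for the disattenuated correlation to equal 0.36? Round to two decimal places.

r_true = r_obs / √(r_xx · r_yy) ⇒ 0.36 = 0.29 / √(0.79 · r_yy).
√(0.79 · r_yy) = 0.29 / 0.36 = 0.8056; 0.79 · r_yy = 0.6490; r_yy = 0.6490 / 0.79 ≈ 0.82.

0.82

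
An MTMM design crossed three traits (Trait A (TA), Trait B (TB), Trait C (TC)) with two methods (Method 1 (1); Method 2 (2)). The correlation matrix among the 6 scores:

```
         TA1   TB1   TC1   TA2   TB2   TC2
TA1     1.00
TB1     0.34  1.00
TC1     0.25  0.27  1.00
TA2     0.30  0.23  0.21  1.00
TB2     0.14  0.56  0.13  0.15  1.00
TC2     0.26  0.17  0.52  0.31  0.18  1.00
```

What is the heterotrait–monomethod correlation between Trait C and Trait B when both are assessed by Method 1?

0.27

Different traits, same method: r(TC1, TB1) = 0.27.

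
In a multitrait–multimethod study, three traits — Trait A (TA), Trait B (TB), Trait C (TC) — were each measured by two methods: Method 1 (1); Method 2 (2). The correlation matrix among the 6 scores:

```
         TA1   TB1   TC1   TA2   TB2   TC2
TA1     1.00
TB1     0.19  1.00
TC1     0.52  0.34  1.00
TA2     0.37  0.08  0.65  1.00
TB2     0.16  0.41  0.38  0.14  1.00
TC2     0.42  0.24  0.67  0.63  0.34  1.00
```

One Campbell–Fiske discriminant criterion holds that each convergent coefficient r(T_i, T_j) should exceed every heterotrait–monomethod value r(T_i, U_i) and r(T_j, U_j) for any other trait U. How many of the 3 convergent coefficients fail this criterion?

Each convergent coefficient versus the relevant comparison correlations:
TA (methods 1·2): 0.37 vs {0.19, 0.14, 0.52, 0.63} → fail.
TB (methods 1·2): 0.41 vs {0.19, 0.14, 0.34, 0.34} → pass.
TC (methods 1·2): 0.67 vs {0.52, 0.63, 0.34, 0.34} → pass.
1 of 3 fail.

1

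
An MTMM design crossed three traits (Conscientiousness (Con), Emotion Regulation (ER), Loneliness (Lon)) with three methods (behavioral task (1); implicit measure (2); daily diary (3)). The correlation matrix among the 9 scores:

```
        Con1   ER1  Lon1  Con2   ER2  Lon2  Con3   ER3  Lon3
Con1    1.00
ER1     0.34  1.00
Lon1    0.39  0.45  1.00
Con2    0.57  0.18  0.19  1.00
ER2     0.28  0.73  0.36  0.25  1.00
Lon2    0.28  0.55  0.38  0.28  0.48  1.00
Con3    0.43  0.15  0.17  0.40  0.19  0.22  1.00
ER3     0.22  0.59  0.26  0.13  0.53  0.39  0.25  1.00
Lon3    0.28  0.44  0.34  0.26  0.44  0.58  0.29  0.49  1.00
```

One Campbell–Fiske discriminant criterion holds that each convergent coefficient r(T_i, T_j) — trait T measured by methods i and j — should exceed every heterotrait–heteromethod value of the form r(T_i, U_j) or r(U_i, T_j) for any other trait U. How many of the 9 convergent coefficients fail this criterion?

Each convergent coefficient versus the relevant comparison correlations:
Con (methods 1·2): 0.57 vs {0.28, 0.18, 0.28, 0.19} → pass.
Con (methods 1·3): 0.43 vs {0.22, 0.15, 0.28, 0.17} → pass.
Con (methods 2·3): 0.40 vs {0.13, 0.19, 0.26, 0.22} → pass.
ER (methods 1·2): 0.73 vs {0.18, 0.28, 0.55, 0.36} → pass.
ER (methods 1·3): 0.59 vs {0.15, 0.22, 0.44, 0.26} → pass.
ER (methods 2·3): 0.53 vs {0.19, 0.13, 0.44, 0.39} → pass.
Lon (methods 1·2): 0.38 vs {0.19, 0.28, 0.36, 0.55} → fail.
Lon (methods 1·3): 0.34 vs {0.17, 0.28, 0.26, 0.44} → fail.
Lon (methods 2·3): 0.58 vs {0.22, 0.26, 0.39, 0.44} → pass.
2 of 9 fail.

2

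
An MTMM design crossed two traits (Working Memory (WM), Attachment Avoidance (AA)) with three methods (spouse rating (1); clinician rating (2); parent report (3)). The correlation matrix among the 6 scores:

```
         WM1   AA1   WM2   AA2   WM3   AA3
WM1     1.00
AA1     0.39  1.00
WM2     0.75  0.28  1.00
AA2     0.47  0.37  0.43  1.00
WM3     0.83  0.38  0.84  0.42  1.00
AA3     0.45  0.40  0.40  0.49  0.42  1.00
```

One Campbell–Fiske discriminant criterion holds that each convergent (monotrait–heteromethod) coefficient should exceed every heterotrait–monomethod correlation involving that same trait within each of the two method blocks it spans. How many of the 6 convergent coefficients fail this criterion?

2

Checking each validity diagonal entry against its comparison values:
WM (methods 1·2): 0.75 vs {0.39, 0.43} → pass.
WM (methods 1·3): 0.83 vs {0.39, 0.42} → pass.
WM (methods 2·3): 0.84 vs {0.43, 0.42} → pass.
AA (methods 1·2): 0.37 vs {0.39, 0.43} → fail.
AA (methods 1·3): 0.40 vs {0.39, 0.42} → fail.
AA (methods 2·3): 0.49 vs {0.43, 0.42} → pass.
2 of 6 fail.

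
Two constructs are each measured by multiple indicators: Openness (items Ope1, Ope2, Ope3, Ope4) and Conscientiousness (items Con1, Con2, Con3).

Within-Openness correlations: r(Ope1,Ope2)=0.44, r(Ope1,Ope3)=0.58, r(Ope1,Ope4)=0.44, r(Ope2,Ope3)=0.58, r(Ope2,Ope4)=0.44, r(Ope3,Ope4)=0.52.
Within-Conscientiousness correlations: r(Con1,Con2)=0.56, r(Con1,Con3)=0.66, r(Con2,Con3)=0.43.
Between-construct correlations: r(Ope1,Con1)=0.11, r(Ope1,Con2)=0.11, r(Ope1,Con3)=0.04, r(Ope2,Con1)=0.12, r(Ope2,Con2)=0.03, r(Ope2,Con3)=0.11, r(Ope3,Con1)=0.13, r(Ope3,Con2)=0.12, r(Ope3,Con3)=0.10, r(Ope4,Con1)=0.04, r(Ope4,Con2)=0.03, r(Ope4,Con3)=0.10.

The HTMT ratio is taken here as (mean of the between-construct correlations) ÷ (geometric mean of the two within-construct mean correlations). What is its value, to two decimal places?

0.17

Mean between = 1.04/12 = 0.0867.
Mean within-Ope = 3.00/6 = 0.5000; mean within-Con = 1.65/3 = 0.5500.
Geometric mean = √(0.5000 × 0.5500) = 0.5244.
HTMT = 0.0867 / 0.5244 = 0.17.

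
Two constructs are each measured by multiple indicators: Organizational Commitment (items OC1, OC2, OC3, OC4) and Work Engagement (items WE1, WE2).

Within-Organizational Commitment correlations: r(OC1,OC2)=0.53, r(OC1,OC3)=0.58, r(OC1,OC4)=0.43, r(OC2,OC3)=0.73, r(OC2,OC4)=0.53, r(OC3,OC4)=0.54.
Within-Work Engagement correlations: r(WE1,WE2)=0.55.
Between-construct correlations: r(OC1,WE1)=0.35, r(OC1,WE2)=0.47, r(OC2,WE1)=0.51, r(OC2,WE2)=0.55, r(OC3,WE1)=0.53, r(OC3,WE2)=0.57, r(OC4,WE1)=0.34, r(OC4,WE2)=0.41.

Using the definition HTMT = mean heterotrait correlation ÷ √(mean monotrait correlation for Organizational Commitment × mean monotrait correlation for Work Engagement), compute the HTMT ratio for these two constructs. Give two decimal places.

Mean between = 3.73/8 = 0.4663.
Mean within-OC = 3.34/6 = 0.5567; mean within-WE = 0.55/1 = 0.5500.
Geometric mean = √(0.5567 × 0.5500) = 0.5533.
HTMT = 0.4663 / 0.5533 = 0.84.

0.84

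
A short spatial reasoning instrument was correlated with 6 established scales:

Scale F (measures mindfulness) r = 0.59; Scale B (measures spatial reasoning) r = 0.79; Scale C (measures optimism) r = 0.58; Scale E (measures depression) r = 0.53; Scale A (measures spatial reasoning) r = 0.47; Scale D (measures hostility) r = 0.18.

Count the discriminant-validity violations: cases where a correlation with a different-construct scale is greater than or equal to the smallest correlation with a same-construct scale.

Convergent (same construct = spatial reasoning): Scale B, Scale A.
Smallest convergent = 0.47. Discriminant values: 0.59, 0.58, 0.53, 0.18; count ≥ 0.47 → 3.

3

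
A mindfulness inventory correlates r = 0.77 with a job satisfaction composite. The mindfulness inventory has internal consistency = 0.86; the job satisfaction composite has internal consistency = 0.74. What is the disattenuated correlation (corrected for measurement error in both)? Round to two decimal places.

0.97

r_true = r_obs / √(r_xx · r_yy) = 0.77 / √(0.86 × 0.74) = 0.77 / √0.6364 = 0.77 / 0.7977 ≈ 0.97.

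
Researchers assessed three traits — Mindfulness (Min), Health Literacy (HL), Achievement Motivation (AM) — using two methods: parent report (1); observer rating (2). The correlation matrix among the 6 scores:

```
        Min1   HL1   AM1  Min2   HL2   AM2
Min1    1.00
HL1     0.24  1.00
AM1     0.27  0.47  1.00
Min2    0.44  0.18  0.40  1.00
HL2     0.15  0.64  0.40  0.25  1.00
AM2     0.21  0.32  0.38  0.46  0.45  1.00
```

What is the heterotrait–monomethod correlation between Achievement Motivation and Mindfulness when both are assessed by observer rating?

Different traits, same method: r(AM2, Min2) = 0.46.

0.46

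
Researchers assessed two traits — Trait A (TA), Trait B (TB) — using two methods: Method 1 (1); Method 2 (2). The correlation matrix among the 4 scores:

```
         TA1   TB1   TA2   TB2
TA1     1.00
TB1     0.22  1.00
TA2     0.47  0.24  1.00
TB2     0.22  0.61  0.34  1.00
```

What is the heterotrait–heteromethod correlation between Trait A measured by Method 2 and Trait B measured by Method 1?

Different traits and methods: r(TA2, TB1) = 0.24.

0.24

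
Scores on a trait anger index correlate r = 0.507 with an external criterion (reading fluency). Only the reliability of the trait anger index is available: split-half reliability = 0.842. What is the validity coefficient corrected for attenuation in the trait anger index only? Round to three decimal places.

0.553

Single correction: r_c = r_obs / √r_xx = 0.507 / √0.842 = 0.507 / 0.9176 ≈ 0.553.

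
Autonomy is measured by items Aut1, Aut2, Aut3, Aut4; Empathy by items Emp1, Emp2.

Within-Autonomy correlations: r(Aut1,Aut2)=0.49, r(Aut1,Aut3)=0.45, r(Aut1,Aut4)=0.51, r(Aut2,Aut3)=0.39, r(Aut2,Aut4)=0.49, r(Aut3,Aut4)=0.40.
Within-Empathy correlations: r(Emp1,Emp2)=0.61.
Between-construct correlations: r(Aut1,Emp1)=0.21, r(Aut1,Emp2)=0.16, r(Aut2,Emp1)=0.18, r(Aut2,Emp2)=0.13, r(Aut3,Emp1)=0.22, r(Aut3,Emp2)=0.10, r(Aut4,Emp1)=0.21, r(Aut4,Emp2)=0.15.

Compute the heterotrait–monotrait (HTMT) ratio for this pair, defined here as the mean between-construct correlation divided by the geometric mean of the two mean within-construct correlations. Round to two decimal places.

0.32

Between-construct mean = 1.36/8 = 0.1700.
Mean within-Aut = 2.73/6 = 0.4550; mean within-Emp = 0.61/1 = 0.6100.
Geometric mean = √(0.4550 × 0.6100) = 0.5268.
HTMT = 0.1700 / 0.5268 = 0.32.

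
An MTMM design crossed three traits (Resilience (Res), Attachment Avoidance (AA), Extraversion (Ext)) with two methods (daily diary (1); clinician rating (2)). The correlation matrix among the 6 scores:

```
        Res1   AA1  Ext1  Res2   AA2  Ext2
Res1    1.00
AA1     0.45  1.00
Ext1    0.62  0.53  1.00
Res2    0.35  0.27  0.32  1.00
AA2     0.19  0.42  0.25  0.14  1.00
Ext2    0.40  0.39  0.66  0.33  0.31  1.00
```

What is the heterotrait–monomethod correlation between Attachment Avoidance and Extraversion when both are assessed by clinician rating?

Different traits, same method: r(AA2, Ext2) = 0.31.

0.31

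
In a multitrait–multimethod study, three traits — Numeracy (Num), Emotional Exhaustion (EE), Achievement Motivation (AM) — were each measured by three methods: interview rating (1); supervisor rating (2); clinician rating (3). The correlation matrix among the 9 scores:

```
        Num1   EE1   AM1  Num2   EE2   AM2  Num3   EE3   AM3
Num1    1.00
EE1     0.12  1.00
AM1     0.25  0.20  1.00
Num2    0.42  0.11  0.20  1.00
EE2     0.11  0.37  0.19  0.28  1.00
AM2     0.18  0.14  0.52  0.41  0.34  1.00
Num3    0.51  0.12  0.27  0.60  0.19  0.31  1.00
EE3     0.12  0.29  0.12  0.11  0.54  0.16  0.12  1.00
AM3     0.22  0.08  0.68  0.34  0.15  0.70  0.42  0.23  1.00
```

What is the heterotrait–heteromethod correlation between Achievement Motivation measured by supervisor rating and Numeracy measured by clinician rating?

Different traits and methods: r(AM2, Num3) = 0.31.

0.31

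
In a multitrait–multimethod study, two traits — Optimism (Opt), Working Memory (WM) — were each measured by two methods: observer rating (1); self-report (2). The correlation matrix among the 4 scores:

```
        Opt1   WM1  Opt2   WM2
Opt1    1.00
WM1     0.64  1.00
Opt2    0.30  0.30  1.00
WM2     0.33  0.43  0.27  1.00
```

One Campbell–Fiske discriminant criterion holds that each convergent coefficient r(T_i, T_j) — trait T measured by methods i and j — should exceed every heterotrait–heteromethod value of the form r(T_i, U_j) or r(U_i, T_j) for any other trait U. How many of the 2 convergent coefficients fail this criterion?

Checking each validity diagonal entry against its comparison values:
Opt (methods 1·2): 0.30 vs {0.33, 0.30} → fail.
WM (methods 1·2): 0.43 vs {0.30, 0.33} → pass.
1 of 2 fail.

1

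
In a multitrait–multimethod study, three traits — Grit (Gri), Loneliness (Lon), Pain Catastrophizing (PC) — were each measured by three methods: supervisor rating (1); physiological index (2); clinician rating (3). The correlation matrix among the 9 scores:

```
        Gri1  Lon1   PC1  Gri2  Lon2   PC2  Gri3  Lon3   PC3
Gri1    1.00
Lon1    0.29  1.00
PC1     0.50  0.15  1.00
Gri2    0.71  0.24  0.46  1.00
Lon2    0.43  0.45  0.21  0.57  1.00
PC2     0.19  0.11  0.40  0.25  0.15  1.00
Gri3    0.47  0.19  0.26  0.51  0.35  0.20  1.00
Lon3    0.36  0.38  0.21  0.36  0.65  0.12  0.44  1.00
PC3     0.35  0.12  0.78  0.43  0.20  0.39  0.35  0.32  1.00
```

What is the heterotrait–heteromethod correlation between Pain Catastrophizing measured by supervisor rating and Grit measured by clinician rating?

Different traits and methods: r(PC1, Gri3) = 0.26.

0.26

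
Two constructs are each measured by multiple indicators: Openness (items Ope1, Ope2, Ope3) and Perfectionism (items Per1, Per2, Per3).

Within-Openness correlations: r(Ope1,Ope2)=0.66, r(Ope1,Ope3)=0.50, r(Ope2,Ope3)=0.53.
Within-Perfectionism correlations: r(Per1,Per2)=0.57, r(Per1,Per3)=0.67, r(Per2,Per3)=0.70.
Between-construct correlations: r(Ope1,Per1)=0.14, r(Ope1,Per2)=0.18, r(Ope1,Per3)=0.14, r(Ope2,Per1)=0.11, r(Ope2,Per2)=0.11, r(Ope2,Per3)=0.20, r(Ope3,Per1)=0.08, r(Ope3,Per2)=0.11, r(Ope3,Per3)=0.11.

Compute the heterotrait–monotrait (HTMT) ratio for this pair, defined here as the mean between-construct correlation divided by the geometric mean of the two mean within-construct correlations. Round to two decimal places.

0.22

Between-construct mean = 1.18/9 = 0.1311.
Mean within-Ope = 1.69/3 = 0.5633; mean within-Per = 1.94/3 = 0.6467.
Geometric mean = √(0.5633 × 0.6467) = 0.6036.
HTMT = 0.1311 / 0.6036 = 0.22.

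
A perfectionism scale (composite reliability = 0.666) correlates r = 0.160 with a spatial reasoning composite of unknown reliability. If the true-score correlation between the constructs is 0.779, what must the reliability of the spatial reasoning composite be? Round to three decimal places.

r_true = r_obs / √(r_xx · r_yy) ⇒ 0.779 = 0.160 / √(0.666 · r_yy).
√(0.666 · r_yy) = 0.160 / 0.779 = 0.2054; 0.666 · r_yy = 0.0422; r_yy = 0.0422 / 0.666 ≈ 0.063.

0.063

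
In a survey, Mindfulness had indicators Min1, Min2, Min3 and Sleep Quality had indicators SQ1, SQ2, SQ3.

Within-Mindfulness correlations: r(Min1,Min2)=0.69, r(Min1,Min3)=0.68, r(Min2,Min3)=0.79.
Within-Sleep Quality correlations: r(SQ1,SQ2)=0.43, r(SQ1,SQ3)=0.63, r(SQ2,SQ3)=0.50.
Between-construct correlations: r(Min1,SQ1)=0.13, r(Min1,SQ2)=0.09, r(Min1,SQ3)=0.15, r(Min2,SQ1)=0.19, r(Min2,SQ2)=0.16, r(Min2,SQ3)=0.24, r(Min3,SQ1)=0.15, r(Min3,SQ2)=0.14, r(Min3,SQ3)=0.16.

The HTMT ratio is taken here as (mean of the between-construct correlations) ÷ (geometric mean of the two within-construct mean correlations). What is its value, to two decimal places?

Mean heterotrait r = 1.41/9 = 0.1567.
Mean within-Min = 2.16/3 = 0.7200; mean within-SQ = 1.56/3 = 0.5200.
Geometric mean = √(0.7200 × 0.5200) = 0.6119.
HTMT = 0.1567 / 0.6119 = 0.26.

0.26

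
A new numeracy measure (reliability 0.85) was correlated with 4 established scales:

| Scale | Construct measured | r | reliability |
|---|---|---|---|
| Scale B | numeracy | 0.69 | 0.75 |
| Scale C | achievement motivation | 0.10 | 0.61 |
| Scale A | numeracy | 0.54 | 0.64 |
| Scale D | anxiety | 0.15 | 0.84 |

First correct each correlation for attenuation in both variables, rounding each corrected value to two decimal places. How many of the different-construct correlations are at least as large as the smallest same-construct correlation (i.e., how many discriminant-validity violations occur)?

0

Disattenuated r (r / √(r_scale · r_new)):
  Scale B (conv): 0.69 / √(0.75·0.85) = 0.86
  Scale C (disc): 0.10 / √(0.61·0.85) = 0.14
  Scale A (conv): 0.54 / √(0.64·0.85) = 0.73
  Scale D (disc): 0.15 / √(0.84·0.85) = 0.18
Smallest convergent = 0.73. Discriminant values: 0.14, 0.18; count ≥ 0.73 → 0.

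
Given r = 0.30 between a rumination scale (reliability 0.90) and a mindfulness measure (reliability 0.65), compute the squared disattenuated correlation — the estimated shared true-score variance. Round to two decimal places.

0.15

Disattenuated r = 0.30 / √(0.90 × 0.65) = 0.30 / 0.7649 = 0.3922.
Shared true-score variance = 0.3922² = 0.1538 ≈ 0.15.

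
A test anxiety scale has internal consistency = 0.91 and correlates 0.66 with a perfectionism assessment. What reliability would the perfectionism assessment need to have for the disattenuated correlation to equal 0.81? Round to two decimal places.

r_true = r_obs / √(r_xx · r_yy) ⇒ 0.81 = 0.66 / √(0.91 · r_yy).
√(0.91 · r_yy) = 0.66 / 0.81 = 0.8148; 0.91 · r_yy = 0.6639; r_yy = 0.6639 / 0.91 ≈ 0.73.

0.73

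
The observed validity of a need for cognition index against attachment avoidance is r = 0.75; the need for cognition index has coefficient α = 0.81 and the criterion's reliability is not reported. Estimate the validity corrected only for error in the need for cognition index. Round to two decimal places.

Single correction: r_c = r_obs / √r_xx = 0.75 / √0.81 = 0.75 / 0.9000 ≈ 0.83.

0.83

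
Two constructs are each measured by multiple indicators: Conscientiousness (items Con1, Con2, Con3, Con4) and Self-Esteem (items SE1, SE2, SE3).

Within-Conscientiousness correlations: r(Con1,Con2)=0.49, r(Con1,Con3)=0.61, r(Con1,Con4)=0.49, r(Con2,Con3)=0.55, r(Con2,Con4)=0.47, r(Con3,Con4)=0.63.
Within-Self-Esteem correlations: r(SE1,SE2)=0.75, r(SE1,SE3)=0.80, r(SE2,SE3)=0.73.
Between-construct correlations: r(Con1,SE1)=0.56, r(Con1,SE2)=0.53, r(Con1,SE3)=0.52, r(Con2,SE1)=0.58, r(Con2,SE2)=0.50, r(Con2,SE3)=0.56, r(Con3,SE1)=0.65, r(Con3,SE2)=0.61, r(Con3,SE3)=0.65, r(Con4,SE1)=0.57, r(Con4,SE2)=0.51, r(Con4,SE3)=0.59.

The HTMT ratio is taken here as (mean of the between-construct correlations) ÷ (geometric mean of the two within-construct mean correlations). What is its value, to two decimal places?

Mean between = 6.83/12 = 0.5692.
Mean within-Con = 3.24/6 = 0.5400; mean within-SE = 2.28/3 = 0.7600.
Geometric mean = √(0.5400 × 0.7600) = 0.6406.
HTMT = 0.5692 / 0.6406 = 0.89.

0.89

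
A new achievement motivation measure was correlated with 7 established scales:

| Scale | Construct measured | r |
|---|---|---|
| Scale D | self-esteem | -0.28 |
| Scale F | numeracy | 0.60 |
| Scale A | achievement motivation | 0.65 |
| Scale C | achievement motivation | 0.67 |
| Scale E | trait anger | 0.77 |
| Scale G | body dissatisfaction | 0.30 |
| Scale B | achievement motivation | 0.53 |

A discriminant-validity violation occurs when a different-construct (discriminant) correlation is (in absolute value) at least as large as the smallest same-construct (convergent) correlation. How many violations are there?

2

Convergent (same construct = achievement motivation): Scale A, Scale C, Scale B.
Smallest convergent = 0.53. Discriminant |r|: 0.28, 0.60, 0.77, 0.30; count ≥ 0.53 → 2.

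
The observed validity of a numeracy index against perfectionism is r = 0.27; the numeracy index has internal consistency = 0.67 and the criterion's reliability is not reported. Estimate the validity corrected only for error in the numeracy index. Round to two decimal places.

0.33

Single correction: r_c = r_obs / √r_xx = 0.27 / √0.67 = 0.27 / 0.8185 ≈ 0.33.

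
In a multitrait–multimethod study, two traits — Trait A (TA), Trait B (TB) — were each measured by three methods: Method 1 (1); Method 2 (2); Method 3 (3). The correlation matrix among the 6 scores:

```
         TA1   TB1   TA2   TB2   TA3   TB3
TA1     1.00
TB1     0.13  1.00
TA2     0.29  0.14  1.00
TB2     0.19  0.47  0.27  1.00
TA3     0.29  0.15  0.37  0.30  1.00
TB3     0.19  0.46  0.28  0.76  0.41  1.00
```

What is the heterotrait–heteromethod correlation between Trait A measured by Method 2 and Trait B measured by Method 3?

Different traits and methods: r(TA2, TB3) = 0.28.

0.28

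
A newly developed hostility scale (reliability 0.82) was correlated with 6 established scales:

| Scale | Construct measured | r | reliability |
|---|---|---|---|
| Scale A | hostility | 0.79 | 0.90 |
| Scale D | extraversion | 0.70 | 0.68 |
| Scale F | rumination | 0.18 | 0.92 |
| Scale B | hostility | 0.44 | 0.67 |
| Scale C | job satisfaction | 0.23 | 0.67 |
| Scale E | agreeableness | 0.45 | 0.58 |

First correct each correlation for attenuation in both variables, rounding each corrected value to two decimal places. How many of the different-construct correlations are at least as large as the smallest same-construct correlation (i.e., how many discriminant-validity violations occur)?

2

Disattenuated r (r / √(r_scale · r_new)):
  Scale A (conv): 0.79 / √(0.90·0.82) = 0.92
  Scale D (disc): 0.70 / √(0.68·0.82) = 0.94
  Scale F (disc): 0.18 / √(0.92·0.82) = 0.21
  Scale B (conv): 0.44 / √(0.67·0.82) = 0.59
  Scale C (disc): 0.23 / √(0.67·0.82) = 0.31
  Scale E (disc): 0.45 / √(0.58·0.82) = 0.65
Smallest convergent = 0.59. Discriminant values: 0.94, 0.21, 0.31, 0.65; count ≥ 0.59 → 2.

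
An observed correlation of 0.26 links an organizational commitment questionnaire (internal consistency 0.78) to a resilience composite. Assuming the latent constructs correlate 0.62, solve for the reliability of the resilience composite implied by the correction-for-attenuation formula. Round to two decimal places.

0.23

r_true = r_obs / √(r_xx · r_yy) ⇒ 0.62 = 0.26 / √(0.78 · r_yy).
√(0.78 · r_yy) = 0.26 / 0.62 = 0.4194; 0.78 · r_yy = 0.1759; r_yy = 0.1759 / 0.78 ≈ 0.23.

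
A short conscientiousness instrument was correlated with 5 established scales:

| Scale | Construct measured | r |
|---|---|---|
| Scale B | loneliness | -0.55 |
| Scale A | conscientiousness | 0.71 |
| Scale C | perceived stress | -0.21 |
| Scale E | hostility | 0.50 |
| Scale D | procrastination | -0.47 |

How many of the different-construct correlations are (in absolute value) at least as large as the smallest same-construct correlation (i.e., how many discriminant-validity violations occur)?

0

Convergent (same construct = conscientiousness): Scale A.
Smallest convergent = 0.71. Discriminant |r|: 0.55, 0.21, 0.50, 0.47; count ≥ 0.71 → 0.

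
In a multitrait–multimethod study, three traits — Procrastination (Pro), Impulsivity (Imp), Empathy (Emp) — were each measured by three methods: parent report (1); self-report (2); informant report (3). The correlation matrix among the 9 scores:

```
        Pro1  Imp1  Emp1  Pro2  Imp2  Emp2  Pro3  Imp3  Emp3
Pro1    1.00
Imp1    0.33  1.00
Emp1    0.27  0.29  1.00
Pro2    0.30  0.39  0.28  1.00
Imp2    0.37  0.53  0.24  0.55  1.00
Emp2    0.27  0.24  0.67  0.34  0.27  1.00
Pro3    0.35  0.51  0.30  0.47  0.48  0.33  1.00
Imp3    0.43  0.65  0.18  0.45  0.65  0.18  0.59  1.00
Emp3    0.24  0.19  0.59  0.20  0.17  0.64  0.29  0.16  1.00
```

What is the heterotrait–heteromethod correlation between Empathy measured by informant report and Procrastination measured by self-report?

Different traits and methods: r(Emp3, Pro2) = 0.20.

0.20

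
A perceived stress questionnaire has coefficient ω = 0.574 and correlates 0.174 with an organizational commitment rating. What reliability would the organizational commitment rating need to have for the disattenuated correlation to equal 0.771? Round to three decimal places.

r_true = r_obs / √(r_xx · r_yy) ⇒ 0.771 = 0.174 / √(0.574 · r_yy).
√(0.574 · r_yy) = 0.174 / 0.771 = 0.2257; 0.574 · r_yy = 0.0509; r_yy = 0.0509 / 0.574 ≈ 0.089.

0.089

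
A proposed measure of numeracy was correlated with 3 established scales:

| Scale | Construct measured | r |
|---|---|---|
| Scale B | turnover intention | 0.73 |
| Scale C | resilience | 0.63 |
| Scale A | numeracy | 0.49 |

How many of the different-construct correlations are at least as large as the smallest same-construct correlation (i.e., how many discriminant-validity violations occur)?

Convergent (same construct = numeracy): Scale A.
Smallest convergent = 0.49. Discriminant values: 0.73, 0.63; count ≥ 0.49 → 2.

2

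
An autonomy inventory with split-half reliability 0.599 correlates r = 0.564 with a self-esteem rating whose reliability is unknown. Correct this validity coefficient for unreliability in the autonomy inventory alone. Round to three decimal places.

Single correction: r_c = r_obs / √r_xx = 0.564 / √0.599 = 0.564 / 0.7740 ≈ 0.729.

0.729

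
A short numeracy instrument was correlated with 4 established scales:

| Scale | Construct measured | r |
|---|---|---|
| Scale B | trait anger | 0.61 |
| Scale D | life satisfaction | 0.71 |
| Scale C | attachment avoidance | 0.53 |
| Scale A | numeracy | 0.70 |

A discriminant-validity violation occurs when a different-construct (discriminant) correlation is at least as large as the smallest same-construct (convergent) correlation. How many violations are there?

Convergent (same construct = numeracy): Scale A.
Smallest convergent = 0.70. Discriminant values: 0.61, 0.71, 0.53; count ≥ 0.70 → 1.

1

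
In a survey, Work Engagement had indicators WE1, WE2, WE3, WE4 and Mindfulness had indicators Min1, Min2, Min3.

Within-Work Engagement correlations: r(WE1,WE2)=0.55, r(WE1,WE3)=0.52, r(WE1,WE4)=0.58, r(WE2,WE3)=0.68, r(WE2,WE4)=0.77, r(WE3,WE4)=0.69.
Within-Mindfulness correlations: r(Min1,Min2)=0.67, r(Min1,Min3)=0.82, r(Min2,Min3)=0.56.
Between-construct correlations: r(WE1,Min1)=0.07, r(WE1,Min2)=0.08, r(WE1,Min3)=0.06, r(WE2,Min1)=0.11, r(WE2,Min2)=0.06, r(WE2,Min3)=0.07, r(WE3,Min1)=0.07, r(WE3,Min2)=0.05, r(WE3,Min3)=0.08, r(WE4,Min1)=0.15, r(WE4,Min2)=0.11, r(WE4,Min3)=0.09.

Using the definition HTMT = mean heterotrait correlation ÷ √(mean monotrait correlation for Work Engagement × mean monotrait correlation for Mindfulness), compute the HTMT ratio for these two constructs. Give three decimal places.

0.127

Between-construct mean = 1.00/12 = 0.0833.
Mean within-WE = 3.79/6 = 0.6317; mean within-Min = 2.05/3 = 0.6833.
Geometric mean = √(0.6317 × 0.6833) = 0.6570.
HTMT = 0.0833 / 0.6570 = 0.127.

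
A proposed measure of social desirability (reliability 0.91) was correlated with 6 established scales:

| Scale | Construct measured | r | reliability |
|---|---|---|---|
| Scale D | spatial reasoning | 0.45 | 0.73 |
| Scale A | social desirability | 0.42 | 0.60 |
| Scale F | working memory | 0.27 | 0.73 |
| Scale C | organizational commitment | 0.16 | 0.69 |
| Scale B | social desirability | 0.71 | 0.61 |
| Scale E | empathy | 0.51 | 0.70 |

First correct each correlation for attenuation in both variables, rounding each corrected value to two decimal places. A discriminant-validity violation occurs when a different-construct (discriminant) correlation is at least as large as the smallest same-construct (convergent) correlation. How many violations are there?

Disattenuated r (r / √(r_scale · r_new)):
  Scale D (disc): 0.45 / √(0.73·0.91) = 0.55
  Scale A (conv): 0.42 / √(0.60·0.91) = 0.57
  Scale F (disc): 0.27 / √(0.73·0.91) = 0.33
  Scale C (disc): 0.16 / √(0.69·0.91) = 0.20
  Scale B (conv): 0.71 / √(0.61·0.91) = 0.95
  Scale E (disc): 0.51 / √(0.70·0.91) = 0.64
Smallest convergent = 0.57. Discriminant values: 0.55, 0.33, 0.20, 0.64; count ≥ 0.57 → 1.

1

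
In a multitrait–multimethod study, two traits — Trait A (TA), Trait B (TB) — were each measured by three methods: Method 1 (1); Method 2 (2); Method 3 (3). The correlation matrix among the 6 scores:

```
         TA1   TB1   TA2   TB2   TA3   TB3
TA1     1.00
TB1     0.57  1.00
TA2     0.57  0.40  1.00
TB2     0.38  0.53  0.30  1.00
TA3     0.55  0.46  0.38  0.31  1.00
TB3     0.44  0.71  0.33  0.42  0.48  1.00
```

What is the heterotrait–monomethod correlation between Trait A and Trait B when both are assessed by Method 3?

0.48

Different traits, same method: r(TA3, TB3) = 0.48.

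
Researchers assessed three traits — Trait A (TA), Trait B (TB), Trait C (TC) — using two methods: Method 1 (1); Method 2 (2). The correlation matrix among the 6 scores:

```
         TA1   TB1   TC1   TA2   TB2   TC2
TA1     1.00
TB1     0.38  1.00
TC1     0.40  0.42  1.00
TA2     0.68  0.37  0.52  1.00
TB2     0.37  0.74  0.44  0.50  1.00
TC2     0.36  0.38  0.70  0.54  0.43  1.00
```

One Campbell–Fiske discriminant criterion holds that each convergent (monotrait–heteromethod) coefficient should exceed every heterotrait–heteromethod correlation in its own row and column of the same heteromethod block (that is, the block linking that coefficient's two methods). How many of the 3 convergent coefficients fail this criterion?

Checking each validity diagonal entry against its comparison values:
TA (methods 1·2): 0.68 vs {0.37, 0.37, 0.36, 0.52} → pass.
TB (methods 1·2): 0.74 vs {0.37, 0.37, 0.38, 0.44} → pass.
TC (methods 1·2): 0.70 vs {0.52, 0.36, 0.44, 0.38} → pass.
0 of 3 fail.

0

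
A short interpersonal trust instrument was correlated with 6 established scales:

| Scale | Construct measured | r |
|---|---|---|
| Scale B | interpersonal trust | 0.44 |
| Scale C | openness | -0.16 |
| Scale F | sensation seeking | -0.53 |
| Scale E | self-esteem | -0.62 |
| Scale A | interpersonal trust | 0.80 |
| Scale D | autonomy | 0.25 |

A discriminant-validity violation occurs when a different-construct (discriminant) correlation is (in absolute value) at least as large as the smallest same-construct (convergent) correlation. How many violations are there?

2

Convergent (same construct = interpersonal trust): Scale B, Scale A.
Smallest convergent = 0.44. Discriminant |r|: 0.16, 0.53, 0.62, 0.25; count ≥ 0.44 → 2.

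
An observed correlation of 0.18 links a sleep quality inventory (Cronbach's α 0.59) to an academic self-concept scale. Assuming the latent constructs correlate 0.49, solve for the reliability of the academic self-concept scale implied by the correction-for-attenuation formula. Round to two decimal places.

r_true = r_obs / √(r_xx · r_yy) ⇒ 0.49 = 0.18 / √(0.59 · r_yy).
√(0.59 · r_yy) = 0.18 / 0.49 = 0.3673; 0.59 · r_yy = 0.1349; r_yy = 0.1349 / 0.59 ≈ 0.23.

0.23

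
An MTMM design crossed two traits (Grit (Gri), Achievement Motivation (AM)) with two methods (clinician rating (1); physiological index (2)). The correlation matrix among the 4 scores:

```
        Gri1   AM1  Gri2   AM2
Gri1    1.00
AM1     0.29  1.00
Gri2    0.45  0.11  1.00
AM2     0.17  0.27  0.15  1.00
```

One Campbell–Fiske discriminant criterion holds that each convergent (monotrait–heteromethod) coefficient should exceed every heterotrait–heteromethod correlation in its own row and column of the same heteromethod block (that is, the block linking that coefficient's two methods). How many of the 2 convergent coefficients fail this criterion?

Each convergent coefficient versus the relevant comparison correlations:
Gri (methods 1·2): 0.45 vs {0.17, 0.11} → pass.
AM (methods 1·2): 0.27 vs {0.11, 0.17} → pass.
0 of 2 fail.

0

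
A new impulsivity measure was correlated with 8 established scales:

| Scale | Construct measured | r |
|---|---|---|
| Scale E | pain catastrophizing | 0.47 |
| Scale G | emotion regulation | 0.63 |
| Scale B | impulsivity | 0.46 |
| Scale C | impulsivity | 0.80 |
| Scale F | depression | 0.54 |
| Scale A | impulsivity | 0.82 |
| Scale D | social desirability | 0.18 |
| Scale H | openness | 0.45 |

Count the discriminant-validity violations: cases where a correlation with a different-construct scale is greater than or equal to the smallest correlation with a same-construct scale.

3

Convergent (same construct = impulsivity): Scale B, Scale C, Scale A.
Smallest convergent = 0.46. Discriminant values: 0.47, 0.63, 0.54, 0.18, 0.45; count ≥ 0.46 → 3.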